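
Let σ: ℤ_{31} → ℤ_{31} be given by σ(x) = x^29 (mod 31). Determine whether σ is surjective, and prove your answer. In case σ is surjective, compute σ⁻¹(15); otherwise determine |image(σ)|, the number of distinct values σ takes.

29

Since 31 is prime, the nonzero elements of ℤ_{31} form a cyclic group of order 30.
As gcd(29, 30) = 1, raising to the 29th power is a bijection on this group: if u^29 ≡ v^29 then (uv^{−1})^29 = 1, and the only element of order dividing gcd(29, 30) = 1 is 1, so u = v.
With σ(0) = 0 this makes σ injective on all of ℤ_{31}, hence bijective (finite equal-size domain and codomain). In particular σ is surjective.
Since σ is surjective, we find the preimage of 15. The inverse of x ↦ x^29 on (ℤ_{31})^× is x ↦ x^29, because 29·29 = 841 = 28·30 + 1 ≡ 1 (mod 30) and x^{30} = 1 for x ≠ 0 (Fermat). So σ⁻¹(15) = 15^29 mod 31.
Repeated squaring mod 31: 15^1 ≡ 15, 15^2 ≡ 15² = 225 ≡ 8, 15^4 ≡ 8² = 64 ≡ 2, 15^8 ≡ 2² = 4, 15^16 ≡ 4² = 16. Since 29 = 16 + 8 + 4 + 1, 15^29 ≡ 16·4·2·15: 16·4 = 64 ≡ 2, then 2·2 = 4, then 4·15 = 60 ≡ 29. So 15^29 ≡ 29 (mod 31).
Hence σ⁻¹(15) = 29.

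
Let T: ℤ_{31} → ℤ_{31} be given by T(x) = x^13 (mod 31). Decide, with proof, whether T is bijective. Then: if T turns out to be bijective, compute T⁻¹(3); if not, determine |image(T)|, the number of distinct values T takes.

Since 31 is prime, the nonzero elements of ℤ_{31} form a cyclic group of order 30.
As gcd(13, 30) = 1, raising to the 13th power is a bijection on this group: if x_1^13 ≡ x_2^13 then (x_1x_2^{−1})^13 = 1, and the only element of order dividing gcd(13, 30) = 1 is 1, so x_1 = x_2.
With T(0) = 0 this makes T injective on all of ℤ_{31}, hence bijective (finite equal-size domain and codomain). In particular T is bijective.
Since T is bijective, we find the preimage of 3. The inverse of x ↦ x^13 on (ℤ_{31})^× is x ↦ x^7, because 13·7 = 91 = 3·30 + 1 ≡ 1 (mod 30) and x^{30} = 1 for x ≠ 0 (Fermat). So T⁻¹(3) = 3^7 mod 31.
Repeated squaring mod 31: 3^1 ≡ 3, 3^2 ≡ 3² = 9, 3^4 ≡ 9² = 81 ≡ 19. Since 7 = 4 + 2 + 1, 3^7 ≡ 19·9·3: 19·9 = 171 ≡ 16, then 16·3 = 48 ≡ 17. So 3^7 ≡ 17 (mod 31).
Hence T⁻¹(3) = 17.

17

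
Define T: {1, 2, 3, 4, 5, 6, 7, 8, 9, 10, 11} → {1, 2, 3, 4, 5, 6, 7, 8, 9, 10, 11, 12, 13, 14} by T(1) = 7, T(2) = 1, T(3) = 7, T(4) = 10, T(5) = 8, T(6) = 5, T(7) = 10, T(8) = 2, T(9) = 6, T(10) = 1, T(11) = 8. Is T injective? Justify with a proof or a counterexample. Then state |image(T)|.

T(1) = 7 = T(3) with 1 ≠ 3, so T is not injective.
The image of T is {1, 2, 5, 6, 7, 8, 10}, which has 7 elements.

7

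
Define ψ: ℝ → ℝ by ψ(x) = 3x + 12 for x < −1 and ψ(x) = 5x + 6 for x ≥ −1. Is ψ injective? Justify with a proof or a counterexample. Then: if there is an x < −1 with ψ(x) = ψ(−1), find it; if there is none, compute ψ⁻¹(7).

Both pieces are strictly increasing (slopes 3 and 5), so each is injective on its own interval.
The left piece maps (−∞, −1) onto (−∞, 9); the right piece maps [−1, ∞) onto [1, ∞).
These images overlap. In particular ψ(−1) = 1 (right piece), and solving 3x + 12 = 1 on the left piece gives x = −11/3 < −1.
So ψ(−11/3) = ψ(−1) with −11/3 ≠ −1, and ψ is not injective. This x = −11/3 is the requested value below −1.

-11/3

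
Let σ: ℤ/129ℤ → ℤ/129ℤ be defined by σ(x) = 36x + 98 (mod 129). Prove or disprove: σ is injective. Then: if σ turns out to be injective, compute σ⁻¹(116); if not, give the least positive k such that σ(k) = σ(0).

Recall that σ is injective if σ(a) = σ(b) implies a = b.
We have gcd(36, 129) = 3 > 1. Taking a = 0 and b = 43: σ(0) = 98 and σ(43) = 36·43 + 98 = 1646 ≡ 98 (mod 129).
So σ(0) = σ(43) while 0 ≠ 43, so σ is not injective.
Since σ is not injective, we find the least positive k with σ(k) = σ(0): this means 36k ≡ 0 (mod 129), i.e. 129 ∣ 36k. Since gcd(36, 129) = 3, dividing through by 3 this holds exactly when 43 ∣ 12k, and as gcd(12, 43) = 1, exactly when 43 ∣ k.
The smallest positive such k is 43.

43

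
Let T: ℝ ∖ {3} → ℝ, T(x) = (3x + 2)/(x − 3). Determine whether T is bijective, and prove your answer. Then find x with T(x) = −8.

If T(x) = 3, cross-multiplying gives 1(3x + 2) = 3(x − 3), which simplifies to 2 = −9 — false.  So 3 has no preimage and T is not surjective.
So T is not bijective.
Solving T(x) = −8: cross-multiplying gives 3x + 2 = −8(x − 3), which rearranges to 11x = 22, so x = 2.

2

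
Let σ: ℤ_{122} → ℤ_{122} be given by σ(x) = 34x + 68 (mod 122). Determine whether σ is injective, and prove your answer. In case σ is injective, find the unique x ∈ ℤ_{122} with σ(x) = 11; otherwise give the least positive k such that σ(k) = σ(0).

61

We have gcd(34, 122) = 2 > 1. Taking a = 0 and b = 61: σ(0) = 68 and σ(61) = 34·61 + 68 = 2142 ≡ 68 (mod 122).
So σ(0) = σ(61) while 0 ≠ 61, thus σ is not injective.
Since σ is not injective, we find the least positive k with σ(k) = σ(0): this means 34k ≡ 0 (mod 122), i.e. 122 ∣ 34k. Since gcd(34, 122) = 2, dividing through by 2 this holds exactly when 61 ∣ 17k, and as gcd(17, 61) = 1, exactly when 61 ∣ k.
The smallest positive such k is 61.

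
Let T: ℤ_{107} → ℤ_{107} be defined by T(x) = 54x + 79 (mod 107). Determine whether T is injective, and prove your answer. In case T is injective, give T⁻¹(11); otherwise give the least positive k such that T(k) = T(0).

78

Suppose T(a) = T(b) in ℤ_{107}. Then 54a + 79 ≡ 54b + 79 (mod 107), so 54(a − b) ≡ 0 (mod 107).
Since gcd(54, 107) = 1, 54 is invertible modulo 107, so a − b ≡ 0 (mod 107), i.e. a = b.
Thus T is injective.
We now compute 54⁻¹ mod 107 explicitly. Euclid's algorithm: 107 = 1·54 + 53, 54 = 1·53 + 1; back-substituting gives 1 = 2·54 − 1·107, so 54⁻¹ ≡ 2 (mod 107).
Since T is injective, we compute T⁻¹(11): solve 54x + 79 ≡ 11 (mod 107), i.e. 54x ≡ 39 (mod 107).
Multiplying by 54⁻¹ = 2 gives x ≡ 2·39 = 78 ≡ 78 (mod 107).
Check: T(78) = 54·78 + 79 = 4291 = 40·107 + 11 ≡ 11 (mod 107).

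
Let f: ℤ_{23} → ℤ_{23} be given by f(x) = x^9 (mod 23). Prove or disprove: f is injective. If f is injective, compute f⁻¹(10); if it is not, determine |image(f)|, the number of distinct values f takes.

Since 23 is prime, the nonzero elements of ℤ_{23} form a cyclic group of order 22.
As gcd(9, 22) = 1, raising to the 9th power is a bijection on this group: if x_1^9 ≡ x_2^9 then (x_1x_2^{−1})^9 = 1, and the only element of order dividing gcd(9, 22) = 1 is 1, so x_1 = x_2.
With f(0) = 0 this makes f injective on all of ℤ_{23}, hence bijective (finite equal-size domain and codomain). In particular f is injective.
Since f is injective, we find the preimage of 10. The inverse of x ↦ x^9 on (ℤ_{23})^× is x ↦ x^5, because 9·5 = 45 = 2·22 + 1 ≡ 1 (mod 22) and x^{22} = 1 for x ≠ 0 (Fermat). So f⁻¹(10) = 10^5 mod 23.
Repeated squaring mod 23: 10^1 ≡ 10, 10^2 ≡ 10² = 100 ≡ 8, 10^4 ≡ 8² = 64 ≡ 18. Since 5 = 4 + 1, 10^5 ≡ 18·10: 18·10 = 180 ≡ 19. So 10^5 ≡ 19 (mod 23).
Hence f⁻¹(10) = 19.

19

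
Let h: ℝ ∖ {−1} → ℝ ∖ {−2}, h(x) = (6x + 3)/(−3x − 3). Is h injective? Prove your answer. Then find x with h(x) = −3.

-2

Suppose h(x_1) = h(x_2). Cross-multiplying: (6x_1 + 3)(−3x_2 − 3) = (6x_2 + 3)(−3x_1 − 3).
Expanding both sides and cancelling the symmetric terms leaves −9·(x_1 − x_2) = 0. Since −9 ≠ 0, x_1 = x_2. Therefore h is injective.
Solving h(x) = −3: cross-multiplying gives 6x + 3 = −3(−3x − 3), which rearranges to −3x = 6, so x = −2.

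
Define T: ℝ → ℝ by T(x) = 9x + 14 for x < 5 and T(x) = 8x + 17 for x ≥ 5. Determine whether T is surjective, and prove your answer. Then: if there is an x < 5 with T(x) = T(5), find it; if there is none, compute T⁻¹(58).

Both pieces are strictly increasing (slopes 9 and 8), so each is injective on its own interval.
The left piece maps (−∞, 5) onto (−∞, 59); the right piece maps [5, ∞) onto [57, ∞).
The union (−∞, 59) ∪ [57, ∞) covers ℝ, so T is surjective.
For the follow-up: the images overlap, so an x < 5 with T(x) = T(5) exists. T(5) = 57; solving 9x + 14 = 57 for x < 5 gives x = (57 − 14)/9 = 43/9.

43/9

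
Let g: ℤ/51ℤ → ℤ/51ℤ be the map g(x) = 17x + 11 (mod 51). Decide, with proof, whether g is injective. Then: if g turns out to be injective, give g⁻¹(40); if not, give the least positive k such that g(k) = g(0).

3

We have gcd(17, 51) = 17 > 1. Taking u = 0 and v = 3: g(0) = 11 and g(3) = 17·3 + 11 = 62 ≡ 11 (mod 51).
So g(0) = g(3) while 0 ≠ 3, therefore g is not injective.
Since g is not injective, we find the least positive k with g(k) = g(0): this means 17k ≡ 0 (mod 51), i.e. 51 ∣ 17k. Since gcd(17, 51) = 17, dividing through by 17 this holds exactly when 3 ∣ k.
The smallest positive such k is 3.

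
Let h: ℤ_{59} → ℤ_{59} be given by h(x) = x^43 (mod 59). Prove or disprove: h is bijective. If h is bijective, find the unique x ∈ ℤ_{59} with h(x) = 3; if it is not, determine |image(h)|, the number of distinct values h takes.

46

Since 59 is prime, the nonzero elements of ℤ_{59} form a cyclic group of order 58.
As gcd(43, 58) = 1, raising to the 43rd power is a bijection on this group: if x_1^43 ≡ x_2^43 then (x_1x_2^{−1})^43 = 1, and the only element of order dividing gcd(43, 58) = 1 is 1, so x_1 = x_2.
With h(0) = 0 this makes h injective on all of ℤ_{59}, hence bijective (finite equal-size domain and codomain). In particular h is bijective.
Since h is bijective, we find the preimage of 3. The inverse of x ↦ x^43 on (ℤ_{59})^× is x ↦ x^27, because 43·27 = 1161 = 20·58 + 1 ≡ 1 (mod 58) and x^{58} = 1 for x ≠ 0 (Fermat). So h⁻¹(3) = 3^27 mod 59.
Repeated squaring mod 59: 3^1 ≡ 3, 3^2 ≡ 3² = 9, 3^4 ≡ 9² = 81 ≡ 22, 3^8 ≡ 22² = 484 ≡ 12, 3^16 ≡ 12² = 144 ≡ 26. Since 27 = 16 + 8 + 2 + 1, 3^27 ≡ 26·12·9·3: 26·12 = 312 ≡ 17, then 17·9 = 153 ≡ 35, then 35·3 = 105 ≡ 46. So 3^27 ≡ 46 (mod 59).
Hence h⁻¹(3) = 46.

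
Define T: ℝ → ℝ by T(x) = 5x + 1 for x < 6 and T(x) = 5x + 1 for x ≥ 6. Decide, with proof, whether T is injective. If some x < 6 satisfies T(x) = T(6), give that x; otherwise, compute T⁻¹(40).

Both pieces are strictly increasing (slopes 5 and 5), so each is injective on its own interval.
The left piece maps (−∞, 6) onto (−∞, 31); the right piece maps [6, ∞) onto [31, ∞).
These images are disjoint, so no value is attained by both pieces. Therefore T is injective.
Because the two images are disjoint, no x < 6 has T(x) = T(6), so we compute T⁻¹(40): 40 lies in [31, ∞), so solve 5x + 1 = 40: x = (40 − 1)/5 = 39/5.

39/5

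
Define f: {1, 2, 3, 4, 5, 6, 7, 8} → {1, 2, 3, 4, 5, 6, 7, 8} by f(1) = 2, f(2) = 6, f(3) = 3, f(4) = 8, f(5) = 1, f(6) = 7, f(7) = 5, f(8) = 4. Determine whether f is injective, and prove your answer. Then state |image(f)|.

8

The values f(1), …, f(8) are 2, 6, 3, 8, 1, 7, 5, 4 — all distinct.
So f(x_1) = f(x_2) only when x_1 = x_2, and f is injective.
The image of f is {1, 2, 3, 4, 5, 6, 7, 8}, which has 8 elements.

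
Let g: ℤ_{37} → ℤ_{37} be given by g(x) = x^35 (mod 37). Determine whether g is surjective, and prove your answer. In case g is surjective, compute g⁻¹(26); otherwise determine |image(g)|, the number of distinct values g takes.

Since 37 is prime, the nonzero elements of ℤ_{37} form a cyclic group of order 36.
As gcd(35, 36) = 1, raising to the 35th power is a bijection on this group: if u^35 ≡ v^35 then (uv^{−1})^35 = 1, and the only element of order dividing gcd(35, 36) = 1 is 1, so u = v.
With g(0) = 0 this makes g injective on all of ℤ_{37}, hence bijective (finite equal-size domain and codomain). In particular g is surjective.
Since g is surjective, we find the preimage of 26. The inverse of x ↦ x^35 on (ℤ_{37})^× is x ↦ x^35, because 35·35 = 1225 = 34·36 + 1 ≡ 1 (mod 36) and x^{36} = 1 for x ≠ 0 (Fermat). So g⁻¹(26) = 26^35 mod 37.
Repeated squaring mod 37: 26^1 ≡ 26, 26^2 ≡ 26² = 676 ≡ 10, 26^4 ≡ 10² = 100 ≡ 26, 26^8 ≡ 26² = 676 ≡ 10, 26^16 ≡ 10² = 100 ≡ 26, 26^32 ≡ 26² = 676 ≡ 10. Since 35 = 32 + 2 + 1, 26^35 ≡ 10·10·26: 10·10 = 100 ≡ 26, then 26·26 = 676 ≡ 10. So 26^35 ≡ 10 (mod 37).
Hence g⁻¹(26) = 10.

10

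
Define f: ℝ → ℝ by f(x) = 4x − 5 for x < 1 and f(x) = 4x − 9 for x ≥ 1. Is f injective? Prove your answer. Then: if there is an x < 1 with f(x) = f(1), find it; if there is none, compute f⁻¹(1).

0

Both pieces are strictly increasing (slopes 4 and 4), so each is injective on its own interval.
The left piece maps (−∞, 1) onto (−∞, −1); the right piece maps [1, ∞) onto [−5, ∞).
These images overlap. In particular f(1) = −5 (right piece), and solving 4x − 5 = −5 on the left piece gives x = 0 < 1.
So f(0) = f(1) with 0 ≠ 1, and f is not injective. This x = 0 is the requested value below 1.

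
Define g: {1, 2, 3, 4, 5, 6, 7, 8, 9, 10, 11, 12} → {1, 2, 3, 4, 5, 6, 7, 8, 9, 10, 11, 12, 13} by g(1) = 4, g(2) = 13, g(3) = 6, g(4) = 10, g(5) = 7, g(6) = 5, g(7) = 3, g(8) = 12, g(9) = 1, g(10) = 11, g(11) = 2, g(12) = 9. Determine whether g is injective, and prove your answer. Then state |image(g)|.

The values g(1), …, g(12) are 4, 13, 6, 10, 7, 5, 3, 12, 1, 11, 2, 9 — all distinct.
So g(x_1) = g(x_2) only when x_1 = x_2, and g is injective.
The image of g is {1, 2, 3, 4, 5, 6, 7, 9, 10, 11, 12, 13}, which has 12 elements.

12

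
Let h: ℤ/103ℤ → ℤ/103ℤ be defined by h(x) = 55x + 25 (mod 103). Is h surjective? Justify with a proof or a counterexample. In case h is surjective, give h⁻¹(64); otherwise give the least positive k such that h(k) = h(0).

70

Recall: surjectivity means every element of the codomain has a preimage under h.
Since gcd(55, 103) = 1, 55 is invertible modulo 103. Euclid's algorithm: 103 = 1·55 + 48, 55 = 1·48 + 7, 48 = 6·7 + 6, 7 = 1·6 + 1; back-substituting gives 1 = 15·55 − 8·103, so 55⁻¹ ≡ 15 (mod 103).
Then y ↦ 15(y − 25) is a two-sided inverse to h, so every y ∈ ℤ/103ℤ has a preimage.
Thus h is surjective.
Since h is surjective, we compute h⁻¹(64): solve 55x + 25 ≡ 64 (mod 103), i.e. 55x ≡ 39 (mod 103).
Multiplying by 55⁻¹ = 15 gives x ≡ 15·39 = 585 = 5·103 + 70 ≡ 70 (mod 103).
Check: h(70) = 55·70 + 25 = 3875 = 37·103 + 64 ≡ 64 (mod 103).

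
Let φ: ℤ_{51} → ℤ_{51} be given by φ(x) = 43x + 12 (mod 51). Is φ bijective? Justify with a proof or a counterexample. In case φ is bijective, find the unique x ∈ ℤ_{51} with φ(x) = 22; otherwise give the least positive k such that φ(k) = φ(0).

If φ(u) = φ(v), then 43u ≡ 43v (mod 51). Because gcd(43, 51) = 1, we may cancel 43 to get u ≡ v (mod 51).
We now compute 43⁻¹ mod 51 explicitly. Euclid's algorithm: 51 = 1·43 + 8, 43 = 5·8 + 3, 8 = 2·3 + 2, 3 = 1·2 + 1; back-substituting gives 1 = 19·43 − 16·51, so 43⁻¹ ≡ 19 (mod 51).
Then y ↦ 19(y − 12) is a two-sided inverse to φ, so every y ∈ ℤ_{51} has a preimage.
Therefore φ is bijective.
Since φ is bijective, we compute φ⁻¹(22): solve 43x + 12 ≡ 22 (mod 51), i.e. 43x ≡ 10 (mod 51).
Multiplying by 43⁻¹ = 19 gives x ≡ 19·10 = 190 = 3·51 + 37 ≡ 37 (mod 51).
Check: φ(37) = 43·37 + 12 = 1603 = 31·51 + 22 ≡ 22 (mod 51).

37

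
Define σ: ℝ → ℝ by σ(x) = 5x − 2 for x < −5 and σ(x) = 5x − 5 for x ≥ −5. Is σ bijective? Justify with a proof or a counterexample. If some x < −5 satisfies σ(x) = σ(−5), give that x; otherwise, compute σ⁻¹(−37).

Both pieces are strictly increasing (slopes 5 and 5), so each is injective on its own interval.
The left piece maps (−∞, −5) onto (−∞, −27); the right piece maps [−5, ∞) onto [−30, ∞).
These images overlap. In particular σ(−5) = −30 (right piece), and solving 5x − 2 = −30 on the left piece gives x = −28/5 < −5.
So σ(−28/5) = σ(−5) with −28/5 ≠ −5, and σ is not injective, hence not bijective. This x = −28/5 is the requested value below −5.

-28/5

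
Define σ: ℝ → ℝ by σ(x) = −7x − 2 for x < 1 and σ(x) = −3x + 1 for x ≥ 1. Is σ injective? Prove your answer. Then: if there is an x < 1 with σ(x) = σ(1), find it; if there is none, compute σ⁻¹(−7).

Both pieces are strictly decreasing (slopes −7 and −3), so each is injective on its own interval.
The left piece maps (−∞, 1) onto (−9, ∞); the right piece maps [1, ∞) onto (−∞, −2].
These images overlap. In particular σ(1) = −2 (right piece), and solving −7x − 2 = −2 on the left piece gives x = 0 < 1.
So σ(0) = σ(1) with 0 ≠ 1, and σ is not injective. This x = 0 is the requested value below 1.

0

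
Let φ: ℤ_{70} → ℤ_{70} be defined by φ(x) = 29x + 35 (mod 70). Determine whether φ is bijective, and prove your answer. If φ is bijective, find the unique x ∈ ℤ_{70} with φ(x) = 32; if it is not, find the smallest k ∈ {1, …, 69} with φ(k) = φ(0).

If φ(u) = φ(v), then 29u ≡ 29v (mod 70). Because gcd(29, 70) = 1, we may cancel 29 to get u ≡ v (mod 70).
We now compute 29⁻¹ mod 70 explicitly. Euclid's algorithm: 70 = 2·29 + 12, 29 = 2·12 + 5, 12 = 2·5 + 2, 5 = 2·2 + 1; back-substituting gives 1 = 29·29 − 12·70, so 29⁻¹ ≡ 29 (mod 70).
Then y ↦ 29(y − 35) is a two-sided inverse to φ, so every y ∈ ℤ_{70} has a preimage.
Therefore φ is bijective.
Since φ is bijective, we find φ⁻¹(32): we need 29x ≡ 32 − 35 ≡ 67 (mod 70). Using 29⁻¹ = 29: x ≡ 29·67 = 1943 = 27·70 + 53, so x = 53.
Check: φ(53) = 29·53 + 35 = 1572 = 22·70 + 32 ≡ 32 (mod 70).

53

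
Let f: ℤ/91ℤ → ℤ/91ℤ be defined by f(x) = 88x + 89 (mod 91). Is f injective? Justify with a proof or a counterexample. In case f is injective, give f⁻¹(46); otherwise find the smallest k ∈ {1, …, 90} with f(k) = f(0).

Recall that f is injective when f(s) = f(t) forces s = t.
Suppose f(s) = f(t) in ℤ/91ℤ. Then 88s + 89 ≡ 88t + 89 (mod 91), therefore 88(s − t) ≡ 0 (mod 91).
Since gcd(88, 91) = 1, 88 is invertible modulo 91, so s − t ≡ 0 (mod 91), i.e. s = t.
So f is injective.
We now compute 88⁻¹ mod 91 explicitly. Euclid's algorithm: 91 = 1·88 + 3, 88 = 29·3 + 1; back-substituting gives 1 = 30·88 − 29·91, so 88⁻¹ ≡ 30 (mod 91).
Since f is injective, we find f⁻¹(46): we need 88x ≡ 46 − 89 ≡ 48 (mod 91). Using 88⁻¹ = 30: x ≡ 30·48 = 1440 = 15·91 + 75, so x = 75.
Check: f(75) = 88·75 + 89 = 6689 = 73·91 + 46 ≡ 46 (mod 91).

75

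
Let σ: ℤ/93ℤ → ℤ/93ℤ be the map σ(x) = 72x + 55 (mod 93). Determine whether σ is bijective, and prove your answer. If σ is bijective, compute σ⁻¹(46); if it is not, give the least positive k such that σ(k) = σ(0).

31

We have gcd(72, 93) = 3 > 1. Taking s = 0 and t = 31: σ(0) = 55 and σ(31) = 72·31 + 55 = 2287 ≡ 55 (mod 93).
So σ(0) = σ(31) while 0 ≠ 31, therefore σ is not injective, hence not bijective.
Since σ is not bijective, we find the least positive k with σ(k) = σ(0): this means 72k ≡ 0 (mod 93), i.e. 93 ∣ 72k. Since gcd(72, 93) = 3, dividing through by 3 this holds exactly when 31 ∣ 24k, and as gcd(24, 31) = 1, exactly when 31 ∣ k.
The smallest positive such k is 31.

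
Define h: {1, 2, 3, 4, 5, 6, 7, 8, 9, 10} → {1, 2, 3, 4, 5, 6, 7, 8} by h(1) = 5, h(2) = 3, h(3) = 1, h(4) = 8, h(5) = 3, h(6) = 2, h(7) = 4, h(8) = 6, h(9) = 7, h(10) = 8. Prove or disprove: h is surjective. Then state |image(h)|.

Every element of the codomain has a preimage: 1 = h(3), 2 = h(6), 3 = h(2), 4 = h(7), 5 = h(1), 6 = h(8), 7 = h(9), 8 = h(4).
Thus h is surjective.
The image of h is {1, 2, 3, 4, 5, 6, 7, 8}, which has 8 elements.

8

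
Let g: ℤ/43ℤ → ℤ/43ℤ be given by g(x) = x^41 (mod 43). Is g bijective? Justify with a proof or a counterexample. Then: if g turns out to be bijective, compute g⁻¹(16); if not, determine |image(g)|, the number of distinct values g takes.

35

Since 43 is prime, the nonzero elements of ℤ/43ℤ form a cyclic group of order 42.
As gcd(41, 42) = 1, raising to the 41st power is a bijection on this group: if s^41 ≡ t^41 then (st^{−1})^41 = 1, and the only element of order dividing gcd(41, 42) = 1 is 1, so s = t.
With g(0) = 0 this makes g injective on all of ℤ/43ℤ, hence bijective (finite equal-size domain and codomain). In particular g is bijective.
Since g is bijective, we find the preimage of 16. The inverse of x ↦ x^41 on (ℤ/43ℤ)^× is x ↦ x^41, because 41·41 = 1681 = 40·42 + 1 ≡ 1 (mod 42) and x^{42} = 1 for x ≠ 0 (Fermat). So g⁻¹(16) = 16^41 mod 43.
Repeated squaring mod 43: 16^1 ≡ 16, 16^2 ≡ 16² = 256 ≡ 41, 16^4 ≡ 41² = 1681 ≡ 4, 16^8 ≡ 4² = 16, 16^16 ≡ 16² = 256 ≡ 41, 16^32 ≡ 41² = 1681 ≡ 4. Since 41 = 32 + 8 + 1, 16^41 ≡ 4·16·16: 4·16 = 64 ≡ 21, then 21·16 = 336 ≡ 35. So 16^41 ≡ 35 (mod 43).
Hence g⁻¹(16) = 35.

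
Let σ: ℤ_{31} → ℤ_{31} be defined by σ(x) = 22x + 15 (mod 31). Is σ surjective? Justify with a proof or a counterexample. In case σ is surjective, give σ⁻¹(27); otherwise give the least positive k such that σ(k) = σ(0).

By definition, σ is surjective if every y in the codomain equals σ(x) for some x in the domain.
Since gcd(22, 31) = 1, 22 is invertible modulo 31. Euclid's algorithm: 31 = 1·22 + 9, 22 = 2·9 + 4, 9 = 2·4 + 1; back-substituting gives 1 = 24·22 − 17·31, so 22⁻¹ ≡ 24 (mod 31).
For any y ∈ ℤ_{31}, x = 24(y − 15) mod 31 satisfies σ(x) = 22·24(y − 15) + 15 ≡ y (since 22·24 ≡ 1 mod 31). So every y has a preimage.
Hence σ is surjective.
Since σ is surjective, we compute σ⁻¹(27): solve 22x + 15 ≡ 27 (mod 31), i.e. 22x ≡ 12 (mod 31).
Multiplying by 22⁻¹ = 24 gives x ≡ 24·12 = 288 = 9·31 + 9 ≡ 9 (mod 31).
Check: σ(9) = 22·9 + 15 = 213 = 6·31 + 27 ≡ 27 (mod 31).

9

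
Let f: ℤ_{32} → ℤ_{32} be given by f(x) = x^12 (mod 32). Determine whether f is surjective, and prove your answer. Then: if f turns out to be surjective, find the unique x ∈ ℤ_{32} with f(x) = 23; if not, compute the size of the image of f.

3

f(0) = 0^12 = 0.
f(2): Repeated squaring mod 32: 2^1 ≡ 2, 2^2 ≡ 2² = 4, 2^4 ≡ 4² = 16, 2^8 ≡ 16² = 256 ≡ 0. Since 12 = 8 + 4, 2^12 ≡ 0·16: 0·16 = 0. So 2^12 ≡ 0 (mod 32).
So f(0) = f(2) = 0 while 0 ≠ 2, therefore f is not injective.
A non-injective map from the 32-element set ℤ_{32} to itself takes at most 31 distinct values, so it cannot be surjective. Thus f is not surjective.
Since f is not surjective, we determine |image(f)|. Computing x^12 mod 32 for each x (by repeated squaring, reducing mod 32 at every step), the values f(0), f(1), …, f(31) are: 0, 1, 0, 17, 0, 17, 0, 1, 0, 1, 0, 17, 0, 17, 0, 1, 0, 1, 0, 17, 0, 17, 0, 1, 0, 1, 0, 17, 0, 17, 0, 1.
The distinct values are {0, 1, 17}; there are 3 of them.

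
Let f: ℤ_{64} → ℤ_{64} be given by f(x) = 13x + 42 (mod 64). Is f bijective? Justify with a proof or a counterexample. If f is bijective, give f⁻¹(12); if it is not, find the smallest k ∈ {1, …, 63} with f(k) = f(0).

Recall that f is injective if f(x_1) = f(x_2) implies x_1 = x_2.
If f(x_1) = f(x_2), then 13x_1 ≡ 13x_2 (mod 64). Because gcd(13, 64) = 1, we may cancel 13 to get x_1 ≡ x_2 (mod 64).
We now compute 13⁻¹ mod 64 explicitly. Euclid's algorithm: 64 = 4·13 + 12, 13 = 1·12 + 1; back-substituting gives 1 = 5·13 − 1·64, so 13⁻¹ ≡ 5 (mod 64).
For any y ∈ ℤ_{64}, x = 5(y − 42) mod 64 satisfies f(x) = 13·5(y − 42) + 42 ≡ y (since 13·5 ≡ 1 mod 64). So every y has a preimage.
Therefore f is bijective.
Since f is bijective, we find f⁻¹(12): we need 13x ≡ 12 − 42 ≡ 34 (mod 64). Using 13⁻¹ = 5: x ≡ 5·34 = 170 = 2·64 + 42, so x = 42.
Check: f(42) = 13·42 + 42 = 588 = 9·64 + 12 ≡ 12 (mod 64).

42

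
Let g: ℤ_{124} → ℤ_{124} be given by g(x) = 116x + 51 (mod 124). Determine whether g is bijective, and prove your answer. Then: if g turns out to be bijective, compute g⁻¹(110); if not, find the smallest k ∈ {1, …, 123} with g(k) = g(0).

We have gcd(116, 124) = 4 > 1. Taking x_1 = 0 and x_2 = 31: g(0) = 51 and g(31) = 116·31 + 51 = 3647 ≡ 51 (mod 124).
So g(0) = g(31) while 0 ≠ 31, so g is not injective, hence not bijective.
Since g is not bijective, we find the least positive k with g(k) = g(0): this means 116k ≡ 0 (mod 124), i.e. 124 ∣ 116k. Since gcd(116, 124) = 4, dividing through by 4 this holds exactly when 31 ∣ 29k, and as gcd(29, 31) = 1, exactly when 31 ∣ k.
The smallest positive such k is 31.

31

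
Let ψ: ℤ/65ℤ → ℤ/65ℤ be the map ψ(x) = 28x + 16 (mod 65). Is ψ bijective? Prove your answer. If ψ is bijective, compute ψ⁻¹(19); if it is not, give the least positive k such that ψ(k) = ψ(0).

Recall that ψ is injective if ψ(u) = ψ(v) implies u = v.
If ψ(u) = ψ(v), then 28u ≡ 28v (mod 65). Because gcd(28, 65) = 1, we may cancel 28 to get u ≡ v (mod 65).
We now compute 28⁻¹ mod 65 explicitly. Euclid's algorithm: 65 = 2·28 + 9, 28 = 3·9 + 1; back-substituting gives 1 = 7·28 − 3·65, so 28⁻¹ ≡ 7 (mod 65).
For any y ∈ ℤ/65ℤ, x = 7(y − 16) mod 65 satisfies ψ(x) = 28·7(y − 16) + 16 ≡ y (since 28·7 ≡ 1 mod 65). So every y has a preimage.
Therefore ψ is bijective.
Since ψ is bijective, we find ψ⁻¹(19): we need 28x ≡ 19 − 16 ≡ 3 (mod 65). Using 28⁻¹ = 7: x ≡ 7·3 = 21, so x = 21.
Check: ψ(21) = 28·21 + 16 = 604 = 9·65 + 19 ≡ 19 (mod 65).

21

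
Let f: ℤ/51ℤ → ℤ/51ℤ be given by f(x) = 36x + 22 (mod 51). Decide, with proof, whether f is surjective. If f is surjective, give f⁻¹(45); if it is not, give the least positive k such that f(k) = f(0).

17

Since gcd(36, 51) = 3, we have 36x ≡ 0 (mod 3) for all x, so f(x) ≡ 1 (mod 3).
But 0 ≢ 1 (mod 3), so 0 ∈ ℤ/51ℤ has no preimage. So f is not surjective.
Since f is not surjective, we find the least positive k with f(k) = f(0): this means 36k ≡ 0 (mod 51), i.e. 51 ∣ 36k. Since gcd(36, 51) = 3, dividing through by 3 this holds exactly when 17 ∣ 12k, and as gcd(12, 17) = 1, exactly when 17 ∣ k.
The smallest positive such k is 17.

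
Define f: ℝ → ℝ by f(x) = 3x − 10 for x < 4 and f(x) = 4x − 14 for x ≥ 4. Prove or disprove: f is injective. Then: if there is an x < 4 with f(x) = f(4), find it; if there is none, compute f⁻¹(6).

5

Both pieces are strictly increasing (slopes 3 and 4), so each is injective on its own interval.
The left piece maps (−∞, 4) onto (−∞, 2); the right piece maps [4, ∞) onto [2, ∞).
These images are disjoint, so no value is attained by both pieces. So f is injective.
Because the two images are disjoint, no x < 4 has f(x) = f(4), so we compute f⁻¹(6): 6 lies in [2, ∞), so solve 4x − 14 = 6: x = (6 + 14)/4 = 5.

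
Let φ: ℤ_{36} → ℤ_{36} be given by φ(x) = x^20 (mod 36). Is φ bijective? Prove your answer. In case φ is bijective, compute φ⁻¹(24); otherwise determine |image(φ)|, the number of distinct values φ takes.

φ(0) = 0^20 = 0.
φ(6): Repeated squaring mod 36: 6^1 ≡ 6, 6^2 ≡ 6² = 36 ≡ 0, 6^4 ≡ 0² = 0, 6^8 ≡ 0² = 0, 6^16 ≡ 0² = 0. Since 20 = 16 + 4, 6^20 ≡ 0·0: 0·0 = 0. So 6^20 ≡ 0 (mod 36).
So φ(0) = φ(6) = 0 while 0 ≠ 6, thus φ is not injective, hence not bijective.
Since φ is not bijective, we determine |image(φ)|. Computing x^20 mod 36 for each x (by repeated squaring, reducing mod 36 at every step), the values φ(0), φ(1), …, φ(35) are: 0, 1, 4, 9, 16, 25, 0, 13, 28, 9, 28, 13, 0, 25, 16, 9, 4, 1, 0, 1, 4, 9, 16, 25, 0, 13, 28, 9, 28, 13, 0, 25, 16, 9, 4, 1.
The distinct values are {0, 1, 4, 9, 13, 16, 25, 28}; there are 8 of them.

8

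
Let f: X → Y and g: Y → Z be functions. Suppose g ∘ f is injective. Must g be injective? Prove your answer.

No. Take X = {0, 1, 2}, Y = {0, 1, 2, 3, 4}, Z = {0, 1, 2, 3, 4}, f(a) = a for each a ∈ X, and g(b) = 3 if b ∈ {3, 4} else g(b) = b.
Then g ∘ f = f is injective (X ⊂ Y and f is the inclusion), but g(3) = g(4) = 3 with 3 ≠ 4, so g is not injective.

not injective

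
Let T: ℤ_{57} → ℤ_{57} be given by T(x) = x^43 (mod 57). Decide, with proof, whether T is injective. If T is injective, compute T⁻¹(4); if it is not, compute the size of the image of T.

Computing x^43 mod 57 for each x (by repeated squaring, reducing mod 57 at every step), the values T(0), T(1), …, T(56) are: 0, 1, 14, 21, 25, 35, 9, 7, 8, 42, 34, 11, 12, 10, 41, 51, 55, 5, 18, 19, 20, 33, 40, 44, 54, 28, 26, 27, 4, 53, 30, 31, 29, 3, 13, 17, 24, 37, 38, 39, 52, 2, 6, 16, 47, 45, 46, 23, 15, 49, 50, 48, 22, 32, 36, 43, 56.
Every element of ℤ_{57} appears exactly once in this list, so T is a bijection, and in particular injective.
Since T is injective, we read off the preimage of 4 from the same table: T(28) = 4, so T⁻¹(4) = 28.

28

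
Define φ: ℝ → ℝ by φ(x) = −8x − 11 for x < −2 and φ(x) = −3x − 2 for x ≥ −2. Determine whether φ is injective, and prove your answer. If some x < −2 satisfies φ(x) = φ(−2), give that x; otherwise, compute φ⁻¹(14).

-25/8

Both pieces are strictly decreasing (slopes −8 and −3), so each is injective on its own interval.
The left piece maps (−∞, −2) onto (5, ∞); the right piece maps [−2, ∞) onto (−∞, 4].
These images are disjoint, so no value is attained by both pieces. Therefore φ is injective.
Because the two images are disjoint, no x < −2 has φ(x) = φ(−2), so we compute φ⁻¹(14): 14 lies in (5, ∞), so solve −8x − 11 = 14: x = (14 + 11)/(−8) = −25/8.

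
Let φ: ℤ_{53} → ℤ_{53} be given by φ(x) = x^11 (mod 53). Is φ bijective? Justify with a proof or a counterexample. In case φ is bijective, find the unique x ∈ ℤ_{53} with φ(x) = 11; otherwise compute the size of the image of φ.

Since 53 is prime, the nonzero elements of ℤ_{53} form a cyclic group of order 52.
As gcd(11, 52) = 1, raising to the 11th power is a bijection on this group: if x_1^11 ≡ x_2^11 then (x_1x_2^{−1})^11 = 1, and the only element of order dividing gcd(11, 52) = 1 is 1, so x_1 = x_2.
With φ(0) = 0 this makes φ injective on all of ℤ_{53}, hence bijective (finite equal-size domain and codomain). In particular φ is bijective.
Since φ is bijective, we find the preimage of 11. The inverse of x ↦ x^11 on (ℤ_{53})^× is x ↦ x^19, because 11·19 = 209 = 4·52 + 1 ≡ 1 (mod 52) and x^{52} = 1 for x ≠ 0 (Fermat). So φ⁻¹(11) = 11^19 mod 53.
Repeated squaring mod 53: 11^1 ≡ 11, 11^2 ≡ 11² = 121 ≡ 15, 11^4 ≡ 15² = 225 ≡ 13, 11^8 ≡ 13² = 169 ≡ 10, 11^16 ≡ 10² = 100 ≡ 47. Since 19 = 16 + 2 + 1, 11^19 ≡ 47·15·11: 47·15 = 705 ≡ 16, then 16·11 = 176 ≡ 17. So 11^19 ≡ 17 (mod 53).
Hence φ⁻¹(11) = 17.

17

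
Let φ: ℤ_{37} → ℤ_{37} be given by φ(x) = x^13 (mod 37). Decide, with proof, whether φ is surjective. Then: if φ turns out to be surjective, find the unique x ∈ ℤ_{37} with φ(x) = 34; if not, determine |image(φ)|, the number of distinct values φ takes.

Since 37 is prime, the nonzero elements of ℤ_{37} form a cyclic group of order 36.
As gcd(13, 36) = 1, raising to the 13th power is a bijection on this group: if s^13 ≡ t^13 then (st^{−1})^13 = 1, and the only element of order dividing gcd(13, 36) = 1 is 1, so s = t.
With φ(0) = 0 this makes φ injective on all of ℤ_{37}, hence bijective (finite equal-size domain and codomain). In particular φ is surjective.
Since φ is surjective, we find the preimage of 34. The inverse of x ↦ x^13 on (ℤ_{37})^× is x ↦ x^25, because 13·25 = 325 = 9·36 + 1 ≡ 1 (mod 36) and x^{36} = 1 for x ≠ 0 (Fermat). So φ⁻¹(34) = 34^25 mod 37.
Repeated squaring mod 37: 34^1 ≡ 34, 34^2 ≡ 34² = 1156 ≡ 9, 34^4 ≡ 9² = 81 ≡ 7, 34^8 ≡ 7² = 49 ≡ 12, 34^16 ≡ 12² = 144 ≡ 33. Since 25 = 16 + 8 + 1, 34^25 ≡ 33·12·34: 33·12 = 396 ≡ 26, then 26·34 = 884 ≡ 33. So 34^25 ≡ 33 (mod 37).
Hence φ⁻¹(34) = 33.

33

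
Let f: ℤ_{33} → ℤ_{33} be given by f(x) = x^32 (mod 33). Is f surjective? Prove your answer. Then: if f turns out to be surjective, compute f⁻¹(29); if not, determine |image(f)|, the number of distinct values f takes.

12

f(4): Repeated squaring mod 33: 4^1 ≡ 4, 4^2 ≡ 4² = 16, 4^4 ≡ 16² = 256 ≡ 25, 4^8 ≡ 25² = 625 ≡ 31, 4^16 ≡ 31² = 961 ≡ 4, 4^32 ≡ 4² = 16. So 4^32 ≡ 16 (mod 33).
f(7): Repeated squaring mod 33: 7^1 ≡ 7, 7^2 ≡ 7² = 49 ≡ 16, 7^4 ≡ 16² = 256 ≡ 25, 7^8 ≡ 25² = 625 ≡ 31, 7^16 ≡ 31² = 961 ≡ 4, 7^32 ≡ 4² = 16. So 7^32 ≡ 16 (mod 33).
So f(4) = f(7) = 16 while 4 ≠ 7, thus f is not injective.
A non-injective map from the 33-element set ℤ_{33} to itself takes at most 32 distinct values, so it cannot be surjective. Hence f is not surjective.
Since f is not surjective, we determine |image(f)|. Computing x^32 mod 33 for each x (by repeated squaring, reducing mod 33 at every step), the values f(0), f(1), …, f(32) are: 0, 1, 4, 9, 16, 25, 3, 16, 31, 15, 1, 22, 12, 4, 31, 27, 25, 25, 27, 31, 4, 12, 22, 1, 15, 31, 16, 3, 25, 16, 9, 4, 1.
The distinct values are {0, 1, 3, 4, 9, 12, 15, 16, 22, 25, 27, 31}; there are 12 of them.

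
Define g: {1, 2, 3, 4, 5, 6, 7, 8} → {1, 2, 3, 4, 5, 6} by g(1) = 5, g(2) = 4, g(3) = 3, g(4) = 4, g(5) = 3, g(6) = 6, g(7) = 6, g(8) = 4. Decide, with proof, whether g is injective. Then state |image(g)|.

4

g(2) = 4 = g(4) with 2 ≠ 4, so g is not injective.
The image of g is {3, 4, 5, 6}, which has 4 elements.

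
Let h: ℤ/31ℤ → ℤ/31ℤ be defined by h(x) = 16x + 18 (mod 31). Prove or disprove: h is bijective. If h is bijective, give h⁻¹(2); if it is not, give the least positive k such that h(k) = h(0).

If h(x_1) = h(x_2), then 16x_1 ≡ 16x_2 (mod 31). Because gcd(16, 31) = 1, we may cancel 16 to get x_1 ≡ x_2 (mod 31).
We now compute 16⁻¹ mod 31 explicitly. Euclid's algorithm: 31 = 1·16 + 15, 16 = 1·15 + 1; back-substituting gives 1 = 2·16 − 1·31, so 16⁻¹ ≡ 2 (mod 31).
Then y ↦ 2(y − 18) is a two-sided inverse to h, so every y ∈ ℤ/31ℤ has a preimage.
Hence h is bijective.
Since h is bijective, we find h⁻¹(2): we need 16x ≡ 2 − 18 ≡ 15 (mod 31). Using 16⁻¹ = 2: x ≡ 2·15 = 30, so x = 30.
Check: h(30) = 16·30 + 18 = 498 = 16·31 + 2 ≡ 2 (mod 31).

30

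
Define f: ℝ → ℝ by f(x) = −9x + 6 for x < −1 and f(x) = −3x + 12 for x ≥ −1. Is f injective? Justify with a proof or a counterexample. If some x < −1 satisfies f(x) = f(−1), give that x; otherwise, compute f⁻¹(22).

-16/9

Both pieces are strictly decreasing (slopes −9 and −3), so each is injective on its own interval.
The left piece maps (−∞, −1) onto (15, ∞); the right piece maps [−1, ∞) onto (−∞, 15].
These images are disjoint, so no value is attained by both pieces. Thus f is injective.
Because the two images are disjoint, no x < −1 has f(x) = f(−1), so we compute f⁻¹(22): 22 lies in (15, ∞), so solve −9x + 6 = 22: x = (22 − 6)/(−9) = −16/9.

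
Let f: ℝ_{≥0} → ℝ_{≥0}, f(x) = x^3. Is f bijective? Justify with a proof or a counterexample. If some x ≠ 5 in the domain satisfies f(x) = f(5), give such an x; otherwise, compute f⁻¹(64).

4

On ℝ_{≥0}, x ↦ x^3 is strictly increasing (injective) and for any y ∈ ℝ_{≥0} the 3rd root y^{1/3} lies in ℝ_{≥0} (surjective). So f is bijective.
Since x ↦ x^3 is strictly increasing on ℝ_{≥0}, it is injective there, so no x ≠ 5 in the domain has f(x) = f(5). We therefore compute f⁻¹(64) = 64^{1/3} = 4 (indeed 4^3 = 64).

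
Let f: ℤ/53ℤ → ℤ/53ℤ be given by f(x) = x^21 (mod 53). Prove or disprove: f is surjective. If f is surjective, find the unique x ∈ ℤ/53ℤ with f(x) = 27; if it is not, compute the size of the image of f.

Since 53 is prime, the nonzero elements of ℤ/53ℤ form a cyclic group of order 52.
As gcd(21, 52) = 1, raising to the 21st power is a bijection on this group: if u^21 ≡ v^21 then (uv^{−1})^21 = 1, and the only element of order dividing gcd(21, 52) = 1 is 1, so u = v.
With f(0) = 0 this makes f injective on all of ℤ/53ℤ, hence bijective (finite equal-size domain and codomain). In particular f is surjective.
Since f is surjective, we find the preimage of 27. The inverse of x ↦ x^21 on (ℤ/53ℤ)^× is x ↦ x^5, because 21·5 = 105 = 2·52 + 1 ≡ 1 (mod 52) and x^{52} = 1 for x ≠ 0 (Fermat). So f⁻¹(27) = 27^5 mod 53.
Repeated squaring mod 53: 27^1 ≡ 27, 27^2 ≡ 27² = 729 ≡ 40, 27^4 ≡ 40² = 1600 ≡ 10. Since 5 = 4 + 1, 27^5 ≡ 10·27: 10·27 = 270 ≡ 5. So 27^5 ≡ 5 (mod 53).
Hence f⁻¹(27) = 5.

5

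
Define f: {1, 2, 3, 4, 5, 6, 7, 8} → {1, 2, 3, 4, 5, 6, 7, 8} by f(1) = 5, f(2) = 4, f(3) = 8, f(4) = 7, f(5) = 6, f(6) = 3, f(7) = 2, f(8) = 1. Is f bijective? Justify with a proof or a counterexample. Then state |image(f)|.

The values 5, 4, 8, 7, 6, 3, 2, 1 are a permutation of {1, 2, 3, 4, 5, 6, 7, 8}: each element appears exactly once.
So f is injective and surjective, hence bijective.
The image of f is {1, 2, 3, 4, 5, 6, 7, 8}, which has 8 elements.

8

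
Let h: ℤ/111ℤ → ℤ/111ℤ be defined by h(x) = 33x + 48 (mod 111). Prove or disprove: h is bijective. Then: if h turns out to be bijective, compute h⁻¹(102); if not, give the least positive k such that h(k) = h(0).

37

We have gcd(33, 111) = 3 > 1. Taking s = 0 and t = 37: h(0) = 48 and h(37) = 33·37 + 48 = 1269 ≡ 48 (mod 111).
So h(0) = h(37) while 0 ≠ 37, thus h is not injective, hence not bijective.
Since h is not bijective, we find the least positive k with h(k) = h(0): this means 33k ≡ 0 (mod 111), i.e. 111 ∣ 33k. Since gcd(33, 111) = 3, dividing through by 3 this holds exactly when 37 ∣ 11k, and as gcd(11, 37) = 1, exactly when 37 ∣ k.
The smallest positive such k is 37.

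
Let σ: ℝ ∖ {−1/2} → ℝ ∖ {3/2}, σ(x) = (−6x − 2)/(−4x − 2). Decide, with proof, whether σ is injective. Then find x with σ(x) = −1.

-2/5

Suppose σ(x_1) = σ(x_2). Cross-multiplying: (−6x_1 − 2)(−4x_2 − 2) = (−6x_2 − 2)(−4x_1 − 2).
Expanding both sides and cancelling the symmetric terms leaves 4·(x_1 − x_2) = 0. Since 4 ≠ 0, x_1 = x_2. Thus σ is injective.
Solving σ(x) = −1: cross-multiplying gives −6x − 2 = −1(−4x − 2), which rearranges to −10x = 4, so x = −2/5.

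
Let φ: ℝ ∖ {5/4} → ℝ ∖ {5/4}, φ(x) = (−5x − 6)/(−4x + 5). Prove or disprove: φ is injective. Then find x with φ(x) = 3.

Suppose φ(u) = φ(v). Cross-multiplying: (−5u − 6)(−4v + 5) = (−5v − 6)(−4u + 5).
Expanding both sides and cancelling the symmetric terms leaves −49·(u − v) = 0. Since −49 ≠ 0, u = v. Therefore φ is injective.
Solving φ(x) = 3: cross-multiplying gives −5x − 6 = 3(−4x + 5), which rearranges to 7x = 21, so x = 3.

3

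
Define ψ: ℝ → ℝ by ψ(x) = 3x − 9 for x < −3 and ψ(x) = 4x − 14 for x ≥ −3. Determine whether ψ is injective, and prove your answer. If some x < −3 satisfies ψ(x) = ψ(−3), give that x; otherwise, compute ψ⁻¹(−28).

-17/3

Both pieces are strictly increasing (slopes 3 and 4), so each is injective on its own interval.
The left piece maps (−∞, −3) onto (−∞, −18); the right piece maps [−3, ∞) onto [−26, ∞).
These images overlap. In particular ψ(−3) = −26 (right piece), and solving 3x − 9 = −26 on the left piece gives x = −17/3 < −3.
So ψ(−17/3) = ψ(−3) with −17/3 ≠ −3, and ψ is not injective. This x = −17/3 is the requested value below −3.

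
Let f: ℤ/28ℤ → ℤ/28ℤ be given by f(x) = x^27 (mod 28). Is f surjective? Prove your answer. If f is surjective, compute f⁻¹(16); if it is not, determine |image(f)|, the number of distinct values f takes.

9

f(2): Repeated squaring mod 28: 2^1 ≡ 2, 2^2 ≡ 2² = 4, 2^4 ≡ 4² = 16, 2^8 ≡ 16² = 256 ≡ 4, 2^16 ≡ 4² = 16. Since 27 = 16 + 8 + 2 + 1, 2^27 ≡ 16·4·4·2: 16·4 = 64 ≡ 8, then 8·4 = 32 ≡ 4, then 4·2 = 8. So 2^27 ≡ 8 (mod 28).
f(4): Repeated squaring mod 28: 4^1 ≡ 4, 4^2 ≡ 4² = 16, 4^4 ≡ 16² = 256 ≡ 4, 4^8 ≡ 4² = 16, 4^16 ≡ 16² = 256 ≡ 4. Since 27 = 16 + 8 + 2 + 1, 4^27 ≡ 4·16·16·4: 4·16 = 64 ≡ 8, then 8·16 = 128 ≡ 16, then 16·4 = 64 ≡ 8. So 4^27 ≡ 8 (mod 28).
So f(2) = f(4) = 8 while 2 ≠ 4, so f is not injective.
A non-injective map from the 28-element set ℤ/28ℤ to itself takes at most 27 distinct values, so it cannot be surjective. Hence f is not surjective.
Since f is not surjective, we determine |image(f)|. Computing x^27 mod 28 for each x (by repeated squaring, reducing mod 28 at every step), the values f(0), f(1), …, f(27) are: 0, 1, 8, 27, 8, 13, 20, 7, 8, 1, 20, 15, 20, 13, 0, 15, 8, 13, 8, 27, 20, 21, 8, 15, 20, 1, 20, 27.
The distinct values are {0, 1, 7, 8, 13, 15, 20, 21, 27}; there are 9 of them.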